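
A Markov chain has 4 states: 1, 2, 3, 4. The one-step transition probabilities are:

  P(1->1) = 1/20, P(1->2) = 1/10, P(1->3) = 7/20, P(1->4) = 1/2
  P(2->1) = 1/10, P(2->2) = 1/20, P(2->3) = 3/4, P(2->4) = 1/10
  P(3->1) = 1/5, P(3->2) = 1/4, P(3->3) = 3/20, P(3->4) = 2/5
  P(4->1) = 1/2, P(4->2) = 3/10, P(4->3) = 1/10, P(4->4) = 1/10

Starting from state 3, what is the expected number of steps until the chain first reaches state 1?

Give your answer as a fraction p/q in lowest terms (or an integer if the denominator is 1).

Answer: 525/134

Derivation:
Let h_i = expected steps to first reach 1 from state i.
Boundary: h_1 = 0.
First-step equations for the other states:
  h_2 = 1 + 1/10*h_1 + 1/20*h_2 + 3/4*h_3 + 1/10*h_4
  h_3 = 1 + 1/5*h_1 + 1/4*h_2 + 3/20*h_3 + 2/5*h_4
  h_4 = 1 + 1/2*h_1 + 3/10*h_2 + 1/10*h_3 + 1/10*h_4

Substituting h_1 = 0 and rearranging gives the linear system (I - Q) h = 1:
  [19/20, -3/4, -1/10] . (h_2, h_3, h_4) = 1
  [-1/4, 17/20, -2/5] . (h_2, h_3, h_4) = 1
  [-3/10, -1/10, 9/10] . (h_2, h_3, h_4) = 1

Solving yields:
  h_2 = 1795/402
  h_3 = 525/134
  h_4 = 610/201

Starting state is 3, so the expected hitting time is h_3 = 525/134.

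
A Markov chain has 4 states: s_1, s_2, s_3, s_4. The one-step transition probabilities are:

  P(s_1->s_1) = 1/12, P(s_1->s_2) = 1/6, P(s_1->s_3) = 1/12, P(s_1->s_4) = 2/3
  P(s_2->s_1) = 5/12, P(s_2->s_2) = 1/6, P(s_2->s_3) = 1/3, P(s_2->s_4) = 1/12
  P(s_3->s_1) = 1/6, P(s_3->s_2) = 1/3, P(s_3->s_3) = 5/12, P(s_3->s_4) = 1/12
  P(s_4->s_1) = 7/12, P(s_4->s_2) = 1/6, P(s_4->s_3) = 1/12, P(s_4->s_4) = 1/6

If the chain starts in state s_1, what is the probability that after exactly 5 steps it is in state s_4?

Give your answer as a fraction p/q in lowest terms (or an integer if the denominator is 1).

Answer: 6431/20736

Derivation:
Computing P^5 by repeated multiplication:
P^1 =
  s_1: [1/12, 1/6, 1/12, 2/3]
  s_2: [5/12, 1/6, 1/3, 1/12]
  s_3: [1/6, 1/3, 5/12, 1/12]
  s_4: [7/12, 1/6, 1/12, 1/6]
P^2 =
  s_1: [23/48, 13/72, 11/72, 3/16]
  s_2: [5/24, 2/9, 17/72, 1/3]
  s_3: [13/48, 17/72, 11/36, 3/16]
  s_4: [11/48, 13/72, 11/72, 7/16]
P^3 =
  s_1: [1/4, 83/432, 155/864, 109/288]
  s_2: [11/32, 89/432, 47/216, 67/288]
  s_3: [9/32, 47/216, 211/864, 37/144]
  s_4: [3/8, 83/432, 155/864, 73/288]
P^4 =
  s_1: [45/128, 1019/5184, 991/5184, 901/3456]
  s_2: [55/192, 263/1296, 1075/5184, 131/432]
  s_3: [39/128, 1075/5184, 71/324, 929/3456]
  s_4: [37/128, 1019/5184, 991/5184, 1117/3456]
P^5 =
  s_1: [85/288, 6175/31104, 12205/62208, 6431/20736]
  s_2: [737/2304, 6259/31104, 395/1944, 5717/20736]
  s_3: [703/2304, 395/1944, 12953/62208, 2939/10368]
  s_4: [47/144, 6175/31104, 12205/62208, 5783/20736]

(P^5)[s_1 -> s_4] = 6431/20736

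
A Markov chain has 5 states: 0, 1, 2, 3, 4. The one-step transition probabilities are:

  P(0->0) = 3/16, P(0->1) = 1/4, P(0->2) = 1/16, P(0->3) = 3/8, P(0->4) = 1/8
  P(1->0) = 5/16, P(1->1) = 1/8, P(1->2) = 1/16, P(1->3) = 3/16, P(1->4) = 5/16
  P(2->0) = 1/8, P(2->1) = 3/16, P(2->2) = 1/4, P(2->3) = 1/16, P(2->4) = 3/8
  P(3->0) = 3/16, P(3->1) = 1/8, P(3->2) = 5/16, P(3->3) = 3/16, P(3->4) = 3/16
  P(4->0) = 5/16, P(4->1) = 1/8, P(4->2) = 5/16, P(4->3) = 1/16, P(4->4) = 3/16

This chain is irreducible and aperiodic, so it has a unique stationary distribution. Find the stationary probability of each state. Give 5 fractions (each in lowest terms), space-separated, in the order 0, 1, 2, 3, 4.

Answer: 433/1928 639/3856 195/964 169/964 895/3856

Derivation:
The stationary distribution satisfies pi = pi * P, i.e.:
  pi_0 = 3/16*pi_0 + 5/16*pi_1 + 1/8*pi_2 + 3/16*pi_3 + 5/16*pi_4
  pi_1 = 1/4*pi_0 + 1/8*pi_1 + 3/16*pi_2 + 1/8*pi_3 + 1/8*pi_4
  pi_2 = 1/16*pi_0 + 1/16*pi_1 + 1/4*pi_2 + 5/16*pi_3 + 5/16*pi_4
  pi_3 = 3/8*pi_0 + 3/16*pi_1 + 1/16*pi_2 + 3/16*pi_3 + 1/16*pi_4
  pi_4 = 1/8*pi_0 + 5/16*pi_1 + 3/8*pi_2 + 3/16*pi_3 + 3/16*pi_4
with normalization: pi_0 + pi_1 + pi_2 + pi_3 + pi_4 = 1.

Using the first 4 balance equations plus normalization, the linear system A*pi = b is:
  [-13/16, 5/16, 1/8, 3/16, 5/16] . pi = 0
  [1/4, -7/8, 3/16, 1/8, 1/8] . pi = 0
  [1/16, 1/16, -3/4, 5/16, 5/16] . pi = 0
  [3/8, 3/16, 1/16, -13/16, 1/16] . pi = 0
  [1, 1, 1, 1, 1] . pi = 1

Solving yields:
  pi_0 = 433/1928
  pi_1 = 639/3856
  pi_2 = 195/964
  pi_3 = 169/964
  pi_4 = 895/3856

Verification (pi * P):
  433/1928*3/16 + 639/3856*5/16 + 195/964*1/8 + 169/964*3/16 + 895/3856*5/16 = 433/1928 = pi_0  (ok)
  433/1928*1/4 + 639/3856*1/8 + 195/964*3/16 + 169/964*1/8 + 895/3856*1/8 = 639/3856 = pi_1  (ok)
  433/1928*1/16 + 639/3856*1/16 + 195/964*1/4 + 169/964*5/16 + 895/3856*5/16 = 195/964 = pi_2  (ok)
  433/1928*3/8 + 639/3856*3/16 + 195/964*1/16 + 169/964*3/16 + 895/3856*1/16 = 169/964 = pi_3  (ok)
  433/1928*1/8 + 639/3856*5/16 + 195/964*3/8 + 169/964*3/16 + 895/3856*3/16 = 895/3856 = pi_4  (ok)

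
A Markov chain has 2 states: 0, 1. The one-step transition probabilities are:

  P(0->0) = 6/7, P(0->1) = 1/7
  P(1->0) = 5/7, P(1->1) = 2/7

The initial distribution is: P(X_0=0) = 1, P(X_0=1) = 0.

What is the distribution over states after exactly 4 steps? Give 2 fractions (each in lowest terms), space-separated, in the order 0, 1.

Answer: 2001/2401 400/2401

Derivation:
Propagating the distribution step by step (d_{t+1} = d_t * P):
d_0 = (0=1, 1=0)
  d_1[0] = 1*6/7 + 0*5/7 = 6/7
  d_1[1] = 1*1/7 + 0*2/7 = 1/7
d_1 = (0=6/7, 1=1/7)
  d_2[0] = 6/7*6/7 + 1/7*5/7 = 41/49
  d_2[1] = 6/7*1/7 + 1/7*2/7 = 8/49
d_2 = (0=41/49, 1=8/49)
  d_3[0] = 41/49*6/7 + 8/49*5/7 = 286/343
  d_3[1] = 41/49*1/7 + 8/49*2/7 = 57/343
d_3 = (0=286/343, 1=57/343)
  d_4[0] = 286/343*6/7 + 57/343*5/7 = 2001/2401
  d_4[1] = 286/343*1/7 + 57/343*2/7 = 400/2401
d_4 = (0=2001/2401, 1=400/2401)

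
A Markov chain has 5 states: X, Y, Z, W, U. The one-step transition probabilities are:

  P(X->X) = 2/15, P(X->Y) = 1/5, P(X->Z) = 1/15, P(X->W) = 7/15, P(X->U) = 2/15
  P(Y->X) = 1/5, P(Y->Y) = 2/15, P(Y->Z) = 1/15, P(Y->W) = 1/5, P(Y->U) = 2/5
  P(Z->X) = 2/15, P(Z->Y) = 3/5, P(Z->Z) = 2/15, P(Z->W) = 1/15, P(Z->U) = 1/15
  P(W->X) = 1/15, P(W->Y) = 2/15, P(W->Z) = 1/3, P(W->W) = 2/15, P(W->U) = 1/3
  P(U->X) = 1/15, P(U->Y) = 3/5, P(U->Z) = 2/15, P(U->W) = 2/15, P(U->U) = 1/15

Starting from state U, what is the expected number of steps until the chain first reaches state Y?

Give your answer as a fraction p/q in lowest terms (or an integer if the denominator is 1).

Answer: 1995/991

Derivation:
Let h_i = expected steps to first reach Y from state i.
Boundary: h_Y = 0.
First-step equations for the other states:
  h_X = 1 + 2/15*h_X + 1/5*h_Y + 1/15*h_Z + 7/15*h_W + 2/15*h_U
  h_Z = 1 + 2/15*h_X + 3/5*h_Y + 2/15*h_Z + 1/15*h_W + 1/15*h_U
  h_W = 1 + 1/15*h_X + 2/15*h_Y + 1/3*h_Z + 2/15*h_W + 1/3*h_U
  h_U = 1 + 1/15*h_X + 3/5*h_Y + 2/15*h_Z + 2/15*h_W + 1/15*h_U

Substituting h_Y = 0 and rearranging gives the linear system (I - Q) h = 1:
  [13/15, -1/15, -7/15, -2/15] . (h_X, h_Z, h_W, h_U) = 1
  [-2/15, 13/15, -1/15, -1/15] . (h_X, h_Z, h_W, h_U) = 1
  [-1/15, -1/3, 13/15, -1/3] . (h_X, h_Z, h_W, h_U) = 1
  [-1/15, -2/15, -2/15, 14/15] . (h_X, h_Z, h_W, h_U) = 1

Solving yields:
  h_X = 6365/1982
  h_Z = 16095/7928
  h_W = 23435/7928
  h_U = 1995/991

Starting state is U, so the expected hitting time is h_U = 1995/991.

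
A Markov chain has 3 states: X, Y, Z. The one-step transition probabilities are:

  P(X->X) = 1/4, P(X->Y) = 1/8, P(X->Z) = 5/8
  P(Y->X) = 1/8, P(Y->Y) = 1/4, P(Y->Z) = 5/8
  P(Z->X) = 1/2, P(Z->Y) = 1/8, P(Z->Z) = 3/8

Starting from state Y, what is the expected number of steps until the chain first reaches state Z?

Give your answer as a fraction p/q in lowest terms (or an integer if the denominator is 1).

Let h_i = expected steps to first reach Z from state i.
Boundary: h_Z = 0.
First-step equations for the other states:
  h_X = 1 + 1/4*h_X + 1/8*h_Y + 5/8*h_Z
  h_Y = 1 + 1/8*h_X + 1/4*h_Y + 5/8*h_Z

Substituting h_Z = 0 and rearranging gives the linear system (I - Q) h = 1:
  [3/4, -1/8] . (h_X, h_Y) = 1
  [-1/8, 3/4] . (h_X, h_Y) = 1

Solving yields:
  h_X = 8/5
  h_Y = 8/5

Starting state is Y, so the expected hitting time is h_Y = 8/5.

Answer: 8/5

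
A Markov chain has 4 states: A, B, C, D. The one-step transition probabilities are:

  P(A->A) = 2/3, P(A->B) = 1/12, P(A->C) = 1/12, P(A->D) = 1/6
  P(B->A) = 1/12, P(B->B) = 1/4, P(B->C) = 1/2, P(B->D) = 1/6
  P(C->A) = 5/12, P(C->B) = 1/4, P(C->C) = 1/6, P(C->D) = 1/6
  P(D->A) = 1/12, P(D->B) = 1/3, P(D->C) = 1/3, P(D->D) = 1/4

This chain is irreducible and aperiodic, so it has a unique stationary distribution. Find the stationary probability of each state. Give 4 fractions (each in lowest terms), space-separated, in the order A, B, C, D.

Answer: 106/275 221/1100 51/220 2/11

Derivation:
The stationary distribution satisfies pi = pi * P, i.e.:
  pi_A = 2/3*pi_A + 1/12*pi_B + 5/12*pi_C + 1/12*pi_D
  pi_B = 1/12*pi_A + 1/4*pi_B + 1/4*pi_C + 1/3*pi_D
  pi_C = 1/12*pi_A + 1/2*pi_B + 1/6*pi_C + 1/3*pi_D
  pi_D = 1/6*pi_A + 1/6*pi_B + 1/6*pi_C + 1/4*pi_D
with normalization: pi_A + pi_B + pi_C + pi_D = 1.

Using the first 3 balance equations plus normalization, the linear system A*pi = b is:
  [-1/3, 1/12, 5/12, 1/12] . pi = 0
  [1/12, -3/4, 1/4, 1/3] . pi = 0
  [1/12, 1/2, -5/6, 1/3] . pi = 0
  [1, 1, 1, 1] . pi = 1

Solving yields:
  pi_A = 106/275
  pi_B = 221/1100
  pi_C = 51/220
  pi_D = 2/11

Verification (pi * P):
  106/275*2/3 + 221/1100*1/12 + 51/220*5/12 + 2/11*1/12 = 106/275 = pi_A  (ok)
  106/275*1/12 + 221/1100*1/4 + 51/220*1/4 + 2/11*1/3 = 221/1100 = pi_B  (ok)
  106/275*1/12 + 221/1100*1/2 + 51/220*1/6 + 2/11*1/3 = 51/220 = pi_C  (ok)
  106/275*1/6 + 221/1100*1/6 + 51/220*1/6 + 2/11*1/4 = 2/11 = pi_D  (ok)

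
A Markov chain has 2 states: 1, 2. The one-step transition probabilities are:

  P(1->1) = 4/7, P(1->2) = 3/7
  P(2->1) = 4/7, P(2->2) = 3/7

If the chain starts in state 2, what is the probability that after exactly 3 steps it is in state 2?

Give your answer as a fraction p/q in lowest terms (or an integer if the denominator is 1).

Answer: 3/7

Derivation:
Computing P^3 by repeated multiplication:
P^1 =
  1: [4/7, 3/7]
  2: [4/7, 3/7]
P^2 =
  1: [4/7, 3/7]
  2: [4/7, 3/7]
P^3 =
  1: [4/7, 3/7]
  2: [4/7, 3/7]

(P^3)[2 -> 2] = 3/7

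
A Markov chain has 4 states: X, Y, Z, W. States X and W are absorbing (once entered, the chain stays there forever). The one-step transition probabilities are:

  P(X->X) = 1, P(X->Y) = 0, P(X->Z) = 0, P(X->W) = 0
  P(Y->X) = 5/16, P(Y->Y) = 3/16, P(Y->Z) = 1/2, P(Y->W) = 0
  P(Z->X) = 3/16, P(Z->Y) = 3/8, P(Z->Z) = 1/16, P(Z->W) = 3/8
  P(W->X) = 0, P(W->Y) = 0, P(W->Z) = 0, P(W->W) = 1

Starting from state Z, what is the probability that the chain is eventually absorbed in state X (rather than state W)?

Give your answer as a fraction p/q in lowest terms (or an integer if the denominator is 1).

Answer: 23/49

Derivation:
Let a_i = P(absorbed in X | start in state i).
Boundary conditions: a_X = 1, a_W = 0.
For each transient state i, a_i = sum_j P(i->j) * a_j:
  a_Y = 5/16*a_X + 3/16*a_Y + 1/2*a_Z + 0*a_W
  a_Z = 3/16*a_X + 3/8*a_Y + 1/16*a_Z + 3/8*a_W

Substituting a_X = 1 and a_W = 0, rearrange to (I - Q) a = r where r[i] = P(i -> X):
  [13/16, -1/2] . (a_Y, a_Z) = 5/16
  [-3/8, 15/16] . (a_Y, a_Z) = 3/16

Solving yields:
  a_Y = 33/49
  a_Z = 23/49

Starting state is Z, so the absorption probability is a_Z = 23/49.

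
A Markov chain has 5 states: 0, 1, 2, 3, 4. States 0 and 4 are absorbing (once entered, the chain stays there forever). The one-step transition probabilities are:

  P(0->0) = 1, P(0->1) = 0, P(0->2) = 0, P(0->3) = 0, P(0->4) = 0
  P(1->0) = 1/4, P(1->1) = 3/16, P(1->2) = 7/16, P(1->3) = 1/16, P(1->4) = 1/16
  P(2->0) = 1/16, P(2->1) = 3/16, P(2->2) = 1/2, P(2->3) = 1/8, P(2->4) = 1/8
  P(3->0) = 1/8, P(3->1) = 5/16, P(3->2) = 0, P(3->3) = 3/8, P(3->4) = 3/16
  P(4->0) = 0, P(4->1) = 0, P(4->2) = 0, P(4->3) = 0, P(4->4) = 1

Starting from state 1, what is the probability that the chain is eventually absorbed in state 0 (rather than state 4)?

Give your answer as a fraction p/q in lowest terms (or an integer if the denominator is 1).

Let a_i = P(absorbed in 0 | start in state i).
Boundary conditions: a_0 = 1, a_4 = 0.
For each transient state i, a_i = sum_j P(i->j) * a_j:
  a_1 = 1/4*a_0 + 3/16*a_1 + 7/16*a_2 + 1/16*a_3 + 1/16*a_4
  a_2 = 1/16*a_0 + 3/16*a_1 + 1/2*a_2 + 1/8*a_3 + 1/8*a_4
  a_3 = 1/8*a_0 + 5/16*a_1 + 0*a_2 + 3/8*a_3 + 3/16*a_4

Substituting a_0 = 1 and a_4 = 0, rearrange to (I - Q) a = r where r[i] = P(i -> 0):
  [13/16, -7/16, -1/16] . (a_1, a_2, a_3) = 1/4
  [-3/16, 1/2, -1/8] . (a_1, a_2, a_3) = 1/16
  [-5/16, 0, 5/8] . (a_1, a_2, a_3) = 1/8

Solving yields:
  a_1 = 217/360
  a_2 = 343/720
  a_3 = 361/720

Starting state is 1, so the absorption probability is a_1 = 217/360.

Answer: 217/360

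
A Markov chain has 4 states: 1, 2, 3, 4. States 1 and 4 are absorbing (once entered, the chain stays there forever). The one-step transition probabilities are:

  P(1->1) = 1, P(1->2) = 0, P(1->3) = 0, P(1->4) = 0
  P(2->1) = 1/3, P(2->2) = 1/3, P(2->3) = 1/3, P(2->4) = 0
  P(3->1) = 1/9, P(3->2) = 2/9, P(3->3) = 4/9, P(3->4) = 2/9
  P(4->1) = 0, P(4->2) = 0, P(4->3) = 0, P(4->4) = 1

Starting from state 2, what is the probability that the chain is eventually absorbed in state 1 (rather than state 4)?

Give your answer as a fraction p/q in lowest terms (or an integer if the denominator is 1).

Let a_i = P(absorbed in 1 | start in state i).
Boundary conditions: a_1 = 1, a_4 = 0.
For each transient state i, a_i = sum_j P(i->j) * a_j:
  a_2 = 1/3*a_1 + 1/3*a_2 + 1/3*a_3 + 0*a_4
  a_3 = 1/9*a_1 + 2/9*a_2 + 4/9*a_3 + 2/9*a_4

Substituting a_1 = 1 and a_4 = 0, rearrange to (I - Q) a = r where r[i] = P(i -> 1):
  [2/3, -1/3] . (a_2, a_3) = 1/3
  [-2/9, 5/9] . (a_2, a_3) = 1/9

Solving yields:
  a_2 = 3/4
  a_3 = 1/2

Starting state is 2, so the absorption probability is a_2 = 3/4.

Answer: 3/4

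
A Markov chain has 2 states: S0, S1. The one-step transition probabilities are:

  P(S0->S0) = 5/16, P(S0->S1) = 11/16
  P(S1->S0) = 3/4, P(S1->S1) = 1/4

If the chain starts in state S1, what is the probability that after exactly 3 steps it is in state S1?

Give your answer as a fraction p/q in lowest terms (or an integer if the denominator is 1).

Computing P^3 by repeated multiplication:
P^1 =
  S0: [5/16, 11/16]
  S1: [3/4, 1/4]
P^2 =
  S0: [157/256, 99/256]
  S1: [27/64, 37/64]
P^3 =
  S0: [1973/4096, 2123/4096]
  S1: [579/1024, 445/1024]

(P^3)[S1 -> S1] = 445/1024

Answer: 445/1024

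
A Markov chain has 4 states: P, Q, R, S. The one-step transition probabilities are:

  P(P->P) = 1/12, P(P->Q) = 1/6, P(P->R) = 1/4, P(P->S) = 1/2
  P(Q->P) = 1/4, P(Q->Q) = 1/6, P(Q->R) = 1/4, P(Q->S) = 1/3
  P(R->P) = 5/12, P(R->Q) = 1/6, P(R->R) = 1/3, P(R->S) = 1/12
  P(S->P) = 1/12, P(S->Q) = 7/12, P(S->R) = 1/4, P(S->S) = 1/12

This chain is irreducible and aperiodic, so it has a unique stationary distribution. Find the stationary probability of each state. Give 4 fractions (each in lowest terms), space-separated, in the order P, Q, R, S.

The stationary distribution satisfies pi = pi * P, i.e.:
  pi_P = 1/12*pi_P + 1/4*pi_Q + 5/12*pi_R + 1/12*pi_S
  pi_Q = 1/6*pi_P + 1/6*pi_Q + 1/6*pi_R + 7/12*pi_S
  pi_R = 1/4*pi_P + 1/4*pi_Q + 1/3*pi_R + 1/4*pi_S
  pi_S = 1/2*pi_P + 1/3*pi_Q + 1/12*pi_R + 1/12*pi_S
with normalization: pi_P + pi_Q + pi_R + pi_S = 1.

Using the first 3 balance equations plus normalization, the linear system A*pi = b is:
  [-11/12, 1/4, 5/12, 1/12] . pi = 0
  [1/6, -5/6, 1/6, 7/12] . pi = 0
  [1/4, 1/4, -2/3, 1/4] . pi = 0
  [1, 1, 1, 1] . pi = 1

Solving yields:
  pi_P = 515/2354
  pi_Q = 629/2354
  pi_R = 3/11
  pi_S = 284/1177

Verification (pi * P):
  515/2354*1/12 + 629/2354*1/4 + 3/11*5/12 + 284/1177*1/12 = 515/2354 = pi_P  (ok)
  515/2354*1/6 + 629/2354*1/6 + 3/11*1/6 + 284/1177*7/12 = 629/2354 = pi_Q  (ok)
  515/2354*1/4 + 629/2354*1/4 + 3/11*1/3 + 284/1177*1/4 = 3/11 = pi_R  (ok)
  515/2354*1/2 + 629/2354*1/3 + 3/11*1/12 + 284/1177*1/12 = 284/1177 = pi_S  (ok)

Answer: 515/2354 629/2354 3/11 284/1177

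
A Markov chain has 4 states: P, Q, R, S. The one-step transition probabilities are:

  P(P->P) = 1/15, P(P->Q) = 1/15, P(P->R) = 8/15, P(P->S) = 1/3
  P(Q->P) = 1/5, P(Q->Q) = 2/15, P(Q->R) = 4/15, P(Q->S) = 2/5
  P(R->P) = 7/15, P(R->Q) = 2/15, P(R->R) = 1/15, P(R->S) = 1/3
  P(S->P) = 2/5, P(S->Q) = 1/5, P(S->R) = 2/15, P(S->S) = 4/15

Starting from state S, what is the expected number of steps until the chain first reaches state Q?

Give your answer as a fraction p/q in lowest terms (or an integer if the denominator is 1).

Let h_i = expected steps to first reach Q from state i.
Boundary: h_Q = 0.
First-step equations for the other states:
  h_P = 1 + 1/15*h_P + 1/15*h_Q + 8/15*h_R + 1/3*h_S
  h_R = 1 + 7/15*h_P + 2/15*h_Q + 1/15*h_R + 1/3*h_S
  h_S = 1 + 2/5*h_P + 1/5*h_Q + 2/15*h_R + 4/15*h_S

Substituting h_Q = 0 and rearranging gives the linear system (I - Q) h = 1:
  [14/15, -8/15, -1/3] . (h_P, h_R, h_S) = 1
  [-7/15, 14/15, -1/3] . (h_P, h_R, h_S) = 1
  [-2/5, -2/15, 11/15] . (h_P, h_R, h_S) = 1

Solving yields:
  h_P = 528/67
  h_R = 504/67
  h_S = 471/67

Starting state is S, so the expected hitting time is h_S = 471/67.

Answer: 471/67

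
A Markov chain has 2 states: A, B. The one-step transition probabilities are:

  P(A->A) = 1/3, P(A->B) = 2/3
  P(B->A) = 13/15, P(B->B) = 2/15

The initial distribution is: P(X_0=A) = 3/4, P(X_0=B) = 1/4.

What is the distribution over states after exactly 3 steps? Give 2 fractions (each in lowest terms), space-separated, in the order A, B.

Propagating the distribution step by step (d_{t+1} = d_t * P):
d_0 = (A=3/4, B=1/4)
  d_1[A] = 3/4*1/3 + 1/4*13/15 = 7/15
  d_1[B] = 3/4*2/3 + 1/4*2/15 = 8/15
d_1 = (A=7/15, B=8/15)
  d_2[A] = 7/15*1/3 + 8/15*13/15 = 139/225
  d_2[B] = 7/15*2/3 + 8/15*2/15 = 86/225
d_2 = (A=139/225, B=86/225)
  d_3[A] = 139/225*1/3 + 86/225*13/15 = 1813/3375
  d_3[B] = 139/225*2/3 + 86/225*2/15 = 1562/3375
d_3 = (A=1813/3375, B=1562/3375)

Answer: 1813/3375 1562/3375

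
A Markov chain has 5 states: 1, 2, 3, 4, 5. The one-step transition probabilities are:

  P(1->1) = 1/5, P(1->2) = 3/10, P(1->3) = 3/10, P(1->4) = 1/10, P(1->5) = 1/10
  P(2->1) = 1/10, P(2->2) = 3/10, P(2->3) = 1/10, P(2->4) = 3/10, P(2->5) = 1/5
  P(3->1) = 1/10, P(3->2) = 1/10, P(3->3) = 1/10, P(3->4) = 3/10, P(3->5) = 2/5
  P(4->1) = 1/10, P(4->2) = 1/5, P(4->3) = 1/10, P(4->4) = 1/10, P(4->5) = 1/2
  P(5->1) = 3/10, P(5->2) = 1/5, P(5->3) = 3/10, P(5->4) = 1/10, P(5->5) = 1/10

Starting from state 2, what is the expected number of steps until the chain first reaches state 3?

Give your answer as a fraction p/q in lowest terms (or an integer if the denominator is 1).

Let h_i = expected steps to first reach 3 from state i.
Boundary: h_3 = 0.
First-step equations for the other states:
  h_1 = 1 + 1/5*h_1 + 3/10*h_2 + 3/10*h_3 + 1/10*h_4 + 1/10*h_5
  h_2 = 1 + 1/10*h_1 + 3/10*h_2 + 1/10*h_3 + 3/10*h_4 + 1/5*h_5
  h_4 = 1 + 1/10*h_1 + 1/5*h_2 + 1/10*h_3 + 1/10*h_4 + 1/2*h_5
  h_5 = 1 + 3/10*h_1 + 1/5*h_2 + 3/10*h_3 + 1/10*h_4 + 1/10*h_5

Substituting h_3 = 0 and rearranging gives the linear system (I - Q) h = 1:
  [4/5, -3/10, -1/10, -1/10] . (h_1, h_2, h_4, h_5) = 1
  [-1/10, 7/10, -3/10, -1/5] . (h_1, h_2, h_4, h_5) = 1
  [-1/10, -1/5, 9/10, -1/2] . (h_1, h_2, h_4, h_5) = 1
  [-3/10, -1/5, -1/10, 9/10] . (h_1, h_2, h_4, h_5) = 1

Solving yields:
  h_1 = 865/187
  h_2 = 1065/187
  h_4 = 1010/187
  h_5 = 845/187

Starting state is 2, so the expected hitting time is h_2 = 1065/187.

Answer: 1065/187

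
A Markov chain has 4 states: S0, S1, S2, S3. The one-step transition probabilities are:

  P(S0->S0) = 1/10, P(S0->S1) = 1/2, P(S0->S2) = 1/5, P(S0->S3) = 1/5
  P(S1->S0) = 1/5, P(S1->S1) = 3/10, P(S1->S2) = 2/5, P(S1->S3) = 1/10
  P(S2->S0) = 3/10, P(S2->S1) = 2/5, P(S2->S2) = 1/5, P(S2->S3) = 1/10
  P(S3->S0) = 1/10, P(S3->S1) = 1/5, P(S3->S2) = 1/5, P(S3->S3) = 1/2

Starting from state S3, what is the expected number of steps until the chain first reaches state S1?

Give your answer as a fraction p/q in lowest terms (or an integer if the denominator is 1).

Let h_i = expected steps to first reach S1 from state i.
Boundary: h_S1 = 0.
First-step equations for the other states:
  h_S0 = 1 + 1/10*h_S0 + 1/2*h_S1 + 1/5*h_S2 + 1/5*h_S3
  h_S2 = 1 + 3/10*h_S0 + 2/5*h_S1 + 1/5*h_S2 + 1/10*h_S3
  h_S3 = 1 + 1/10*h_S0 + 1/5*h_S1 + 1/5*h_S2 + 1/2*h_S3

Substituting h_S1 = 0 and rearranging gives the linear system (I - Q) h = 1:
  [9/10, -1/5, -1/5] . (h_S0, h_S2, h_S3) = 1
  [-3/10, 4/5, -1/10] . (h_S0, h_S2, h_S3) = 1
  [-1/10, -1/5, 1/2] . (h_S0, h_S2, h_S3) = 1

Solving yields:
  h_S0 = 350/141
  h_S2 = 370/141
  h_S3 = 500/141

Starting state is S3, so the expected hitting time is h_S3 = 500/141.

Answer: 500/141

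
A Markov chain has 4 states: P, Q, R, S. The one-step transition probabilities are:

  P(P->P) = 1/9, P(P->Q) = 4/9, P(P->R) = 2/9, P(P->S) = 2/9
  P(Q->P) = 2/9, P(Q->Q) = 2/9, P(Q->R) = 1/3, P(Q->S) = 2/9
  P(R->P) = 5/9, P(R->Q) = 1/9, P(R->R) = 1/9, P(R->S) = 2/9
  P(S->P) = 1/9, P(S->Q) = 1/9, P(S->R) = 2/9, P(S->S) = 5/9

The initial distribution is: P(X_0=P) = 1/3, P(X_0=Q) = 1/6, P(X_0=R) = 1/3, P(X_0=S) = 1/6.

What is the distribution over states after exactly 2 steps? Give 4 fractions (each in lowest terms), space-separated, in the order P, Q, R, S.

Answer: 37/162 56/243 55/243 17/54

Derivation:
Propagating the distribution step by step (d_{t+1} = d_t * P):
d_0 = (P=1/3, Q=1/6, R=1/3, S=1/6)
  d_1[P] = 1/3*1/9 + 1/6*2/9 + 1/3*5/9 + 1/6*1/9 = 5/18
  d_1[Q] = 1/3*4/9 + 1/6*2/9 + 1/3*1/9 + 1/6*1/9 = 13/54
  d_1[R] = 1/3*2/9 + 1/6*1/3 + 1/3*1/9 + 1/6*2/9 = 11/54
  d_1[S] = 1/3*2/9 + 1/6*2/9 + 1/3*2/9 + 1/6*5/9 = 5/18
d_1 = (P=5/18, Q=13/54, R=11/54, S=5/18)
  d_2[P] = 5/18*1/9 + 13/54*2/9 + 11/54*5/9 + 5/18*1/9 = 37/162
  d_2[Q] = 5/18*4/9 + 13/54*2/9 + 11/54*1/9 + 5/18*1/9 = 56/243
  d_2[R] = 5/18*2/9 + 13/54*1/3 + 11/54*1/9 + 5/18*2/9 = 55/243
  d_2[S] = 5/18*2/9 + 13/54*2/9 + 11/54*2/9 + 5/18*5/9 = 17/54
d_2 = (P=37/162, Q=56/243, R=55/243, S=17/54)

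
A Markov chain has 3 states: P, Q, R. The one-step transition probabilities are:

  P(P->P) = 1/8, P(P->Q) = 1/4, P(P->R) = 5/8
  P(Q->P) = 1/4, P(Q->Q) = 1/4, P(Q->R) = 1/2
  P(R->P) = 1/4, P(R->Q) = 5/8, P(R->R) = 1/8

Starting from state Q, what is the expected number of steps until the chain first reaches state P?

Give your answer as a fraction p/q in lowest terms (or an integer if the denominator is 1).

Answer: 4

Derivation:
Let h_i = expected steps to first reach P from state i.
Boundary: h_P = 0.
First-step equations for the other states:
  h_Q = 1 + 1/4*h_P + 1/4*h_Q + 1/2*h_R
  h_R = 1 + 1/4*h_P + 5/8*h_Q + 1/8*h_R

Substituting h_P = 0 and rearranging gives the linear system (I - Q) h = 1:
  [3/4, -1/2] . (h_Q, h_R) = 1
  [-5/8, 7/8] . (h_Q, h_R) = 1

Solving yields:
  h_Q = 4
  h_R = 4

Starting state is Q, so the expected hitting time is h_Q = 4.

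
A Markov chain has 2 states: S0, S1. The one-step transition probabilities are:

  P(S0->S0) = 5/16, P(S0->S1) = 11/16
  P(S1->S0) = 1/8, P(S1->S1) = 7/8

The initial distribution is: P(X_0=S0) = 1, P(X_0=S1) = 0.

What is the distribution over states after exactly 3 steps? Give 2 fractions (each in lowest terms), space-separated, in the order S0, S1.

Propagating the distribution step by step (d_{t+1} = d_t * P):
d_0 = (S0=1, S1=0)
  d_1[S0] = 1*5/16 + 0*1/8 = 5/16
  d_1[S1] = 1*11/16 + 0*7/8 = 11/16
d_1 = (S0=5/16, S1=11/16)
  d_2[S0] = 5/16*5/16 + 11/16*1/8 = 47/256
  d_2[S1] = 5/16*11/16 + 11/16*7/8 = 209/256
d_2 = (S0=47/256, S1=209/256)
  d_3[S0] = 47/256*5/16 + 209/256*1/8 = 653/4096
  d_3[S1] = 47/256*11/16 + 209/256*7/8 = 3443/4096
d_3 = (S0=653/4096, S1=3443/4096)

Answer: 653/4096 3443/4096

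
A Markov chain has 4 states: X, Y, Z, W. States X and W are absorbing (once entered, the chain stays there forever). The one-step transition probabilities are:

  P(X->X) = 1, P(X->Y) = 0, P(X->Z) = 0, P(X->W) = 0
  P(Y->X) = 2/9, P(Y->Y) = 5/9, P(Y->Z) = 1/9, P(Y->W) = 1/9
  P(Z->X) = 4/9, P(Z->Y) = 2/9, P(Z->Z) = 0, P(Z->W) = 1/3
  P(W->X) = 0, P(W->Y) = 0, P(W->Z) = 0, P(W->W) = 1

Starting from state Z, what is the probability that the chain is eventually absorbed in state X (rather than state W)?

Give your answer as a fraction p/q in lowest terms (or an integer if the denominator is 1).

Answer: 10/17

Derivation:
Let a_i = P(absorbed in X | start in state i).
Boundary conditions: a_X = 1, a_W = 0.
For each transient state i, a_i = sum_j P(i->j) * a_j:
  a_Y = 2/9*a_X + 5/9*a_Y + 1/9*a_Z + 1/9*a_W
  a_Z = 4/9*a_X + 2/9*a_Y + 0*a_Z + 1/3*a_W

Substituting a_X = 1 and a_W = 0, rearrange to (I - Q) a = r where r[i] = P(i -> X):
  [4/9, -1/9] . (a_Y, a_Z) = 2/9
  [-2/9, 1] . (a_Y, a_Z) = 4/9

Solving yields:
  a_Y = 11/17
  a_Z = 10/17

Starting state is Z, so the absorption probability is a_Z = 10/17.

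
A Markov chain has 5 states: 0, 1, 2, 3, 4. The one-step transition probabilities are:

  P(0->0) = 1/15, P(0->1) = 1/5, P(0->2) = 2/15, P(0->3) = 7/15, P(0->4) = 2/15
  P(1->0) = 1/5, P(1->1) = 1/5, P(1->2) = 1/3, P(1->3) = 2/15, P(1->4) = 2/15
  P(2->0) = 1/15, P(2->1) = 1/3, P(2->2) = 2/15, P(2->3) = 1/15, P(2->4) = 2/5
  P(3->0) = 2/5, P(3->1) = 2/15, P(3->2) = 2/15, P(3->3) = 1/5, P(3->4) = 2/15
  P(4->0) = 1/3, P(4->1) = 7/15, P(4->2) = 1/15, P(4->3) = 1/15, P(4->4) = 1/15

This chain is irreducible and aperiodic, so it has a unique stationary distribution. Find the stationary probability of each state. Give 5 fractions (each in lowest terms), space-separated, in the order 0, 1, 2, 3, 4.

The stationary distribution satisfies pi = pi * P, i.e.:
  pi_0 = 1/15*pi_0 + 1/5*pi_1 + 1/15*pi_2 + 2/5*pi_3 + 1/3*pi_4
  pi_1 = 1/5*pi_0 + 1/5*pi_1 + 1/3*pi_2 + 2/15*pi_3 + 7/15*pi_4
  pi_2 = 2/15*pi_0 + 1/3*pi_1 + 2/15*pi_2 + 2/15*pi_3 + 1/15*pi_4
  pi_3 = 7/15*pi_0 + 2/15*pi_1 + 1/15*pi_2 + 1/5*pi_3 + 1/15*pi_4
  pi_4 = 2/15*pi_0 + 2/15*pi_1 + 2/5*pi_2 + 2/15*pi_3 + 1/15*pi_4
with normalization: pi_0 + pi_1 + pi_2 + pi_3 + pi_4 = 1.

Using the first 4 balance equations plus normalization, the linear system A*pi = b is:
  [-14/15, 1/5, 1/15, 2/5, 1/3] . pi = 0
  [1/5, -4/5, 1/3, 2/15, 7/15] . pi = 0
  [2/15, 1/3, -13/15, 2/15, 1/15] . pi = 0
  [7/15, 2/15, 1/15, -4/5, 1/15] . pi = 0
  [1, 1, 1, 1, 1] . pi = 1

Solving yields:
  pi_0 = 3425/16306
  pi_1 = 4159/16306
  pi_2 = 2823/16306
  pi_3 = 3155/16306
  pi_4 = 1372/8153

Verification (pi * P):
  3425/16306*1/15 + 4159/16306*1/5 + 2823/16306*1/15 + 3155/16306*2/5 + 1372/8153*1/3 = 3425/16306 = pi_0  (ok)
  3425/16306*1/5 + 4159/16306*1/5 + 2823/16306*1/3 + 3155/16306*2/15 + 1372/8153*7/15 = 4159/16306 = pi_1  (ok)
  3425/16306*2/15 + 4159/16306*1/3 + 2823/16306*2/15 + 3155/16306*2/15 + 1372/8153*1/15 = 2823/16306 = pi_2  (ok)
  3425/16306*7/15 + 4159/16306*2/15 + 2823/16306*1/15 + 3155/16306*1/5 + 1372/8153*1/15 = 3155/16306 = pi_3  (ok)
  3425/16306*2/15 + 4159/16306*2/15 + 2823/16306*2/5 + 3155/16306*2/15 + 1372/8153*1/15 = 1372/8153 = pi_4  (ok)

Answer: 3425/16306 4159/16306 2823/16306 3155/16306 1372/8153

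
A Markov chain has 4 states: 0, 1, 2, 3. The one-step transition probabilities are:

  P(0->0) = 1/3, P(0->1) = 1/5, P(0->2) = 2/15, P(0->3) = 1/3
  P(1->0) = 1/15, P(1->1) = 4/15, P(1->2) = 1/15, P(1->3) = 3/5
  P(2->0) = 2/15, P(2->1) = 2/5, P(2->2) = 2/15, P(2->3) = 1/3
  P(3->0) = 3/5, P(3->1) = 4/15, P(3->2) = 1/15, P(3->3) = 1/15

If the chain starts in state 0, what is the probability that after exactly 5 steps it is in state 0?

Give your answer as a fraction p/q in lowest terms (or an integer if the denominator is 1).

Computing P^5 by repeated multiplication:
P^1 =
  0: [1/3, 1/5, 2/15, 1/3]
  1: [1/15, 4/15, 1/15, 3/5]
  2: [2/15, 2/5, 2/15, 1/3]
  3: [3/5, 4/15, 1/15, 1/15]
P^2 =
  0: [77/225, 59/225, 22/225, 67/225]
  1: [92/225, 61/225, 17/225, 11/45]
  2: [13/45, 62/225, 19/225, 79/225]
  3: [4/15, 53/225, 1/9, 29/75]
P^3 =
  0: [1091/3375, 289/1125, 12/125, 1093/3375]
  1: [14/45, 842/3375, 334/3375, 383/1125]
  2: [1136/3375, 97/375, 103/1125, 1057/3375]
  3: [1186/3375, 178/675, 62/675, 989/3375]
P^4 =
  0: [16807/50625, 13057/50625, 958/10125, 15971/50625]
  1: [17101/50625, 13118/50625, 4759/50625, 15647/50625]
  2: [16684/50625, 12982/50625, 964/10125, 16139/50625]
  3: [5447/16875, 12934/50625, 4871/50625, 1831/5625]
P^5 =
  0: [250411/759375, 21697/84375, 24074/253125, 241469/759375]
  1: [82988/253125, 194917/759375, 14497/151875, 27001/84375]
  2: [251293/759375, 65152/253125, 24043/253125, 240497/759375]
  3: [252692/759375, 195901/759375, 71837/759375, 47789/151875]

(P^5)[0 -> 0] = 250411/759375

Answer: 250411/759375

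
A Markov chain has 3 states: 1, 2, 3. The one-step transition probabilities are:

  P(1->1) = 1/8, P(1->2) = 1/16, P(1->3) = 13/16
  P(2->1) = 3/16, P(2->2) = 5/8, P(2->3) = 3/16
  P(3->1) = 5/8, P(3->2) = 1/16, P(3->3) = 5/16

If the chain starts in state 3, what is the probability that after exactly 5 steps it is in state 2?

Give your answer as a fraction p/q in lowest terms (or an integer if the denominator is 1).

Answer: 141361/1048576

Derivation:
Computing P^5 by repeated multiplication:
P^1 =
  1: [1/8, 1/16, 13/16]
  2: [3/16, 5/8, 3/16]
  3: [5/8, 1/16, 5/16]
P^2 =
  1: [137/256, 25/256, 47/128]
  2: [33/128, 53/128, 21/64]
  3: [73/256, 25/256, 79/128]
P^3 =
  1: [1289/4096, 481/4096, 1163/2048]
  2: [645/2048, 605/2048, 399/1024]
  3: [1801/4096, 481/4096, 907/2048]
P^4 =
  1: [27281/65536, 8425/65536, 14915/32768]
  2: [11085/32768, 7493/32768, 7095/16384]
  3: [23185/65536, 8425/65536, 16963/32768]
P^5 =
  1: [378137/1048576, 141361/1048576, 264539/524288]
  2: [186549/524288, 100205/524288, 118767/262144]
  3: [410905/1048576, 141361/1048576, 248155/524288]

(P^5)[3 -> 2] = 141361/1048576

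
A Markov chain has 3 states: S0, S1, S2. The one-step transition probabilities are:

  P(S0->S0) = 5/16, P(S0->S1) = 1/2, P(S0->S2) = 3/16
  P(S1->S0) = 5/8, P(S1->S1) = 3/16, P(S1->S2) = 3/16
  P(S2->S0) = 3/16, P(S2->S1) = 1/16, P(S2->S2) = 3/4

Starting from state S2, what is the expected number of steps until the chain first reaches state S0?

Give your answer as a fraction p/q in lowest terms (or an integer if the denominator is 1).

Answer: 32/7

Derivation:
Let h_i = expected steps to first reach S0 from state i.
Boundary: h_S0 = 0.
First-step equations for the other states:
  h_S1 = 1 + 5/8*h_S0 + 3/16*h_S1 + 3/16*h_S2
  h_S2 = 1 + 3/16*h_S0 + 1/16*h_S1 + 3/4*h_S2

Substituting h_S0 = 0 and rearranging gives the linear system (I - Q) h = 1:
  [13/16, -3/16] . (h_S1, h_S2) = 1
  [-1/16, 1/4] . (h_S1, h_S2) = 1

Solving yields:
  h_S1 = 16/7
  h_S2 = 32/7

Starting state is S2, so the expected hitting time is h_S2 = 32/7.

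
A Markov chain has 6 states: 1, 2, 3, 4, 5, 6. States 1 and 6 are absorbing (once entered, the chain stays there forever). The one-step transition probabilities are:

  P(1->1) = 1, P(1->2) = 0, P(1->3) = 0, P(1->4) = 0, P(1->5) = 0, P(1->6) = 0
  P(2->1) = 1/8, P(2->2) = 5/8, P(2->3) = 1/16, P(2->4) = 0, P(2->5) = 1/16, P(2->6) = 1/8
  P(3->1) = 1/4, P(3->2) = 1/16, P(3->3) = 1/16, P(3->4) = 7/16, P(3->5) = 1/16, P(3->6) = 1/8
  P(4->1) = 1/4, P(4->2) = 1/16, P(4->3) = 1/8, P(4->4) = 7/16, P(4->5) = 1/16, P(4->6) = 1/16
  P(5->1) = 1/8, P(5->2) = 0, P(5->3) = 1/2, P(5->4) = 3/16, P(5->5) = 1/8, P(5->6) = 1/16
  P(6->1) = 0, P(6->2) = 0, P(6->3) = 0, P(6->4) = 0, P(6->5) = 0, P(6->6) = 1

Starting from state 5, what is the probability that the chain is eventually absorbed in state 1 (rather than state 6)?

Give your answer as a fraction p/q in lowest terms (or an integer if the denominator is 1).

Answer: 6074/8687

Derivation:
Let a_i = P(absorbed in 1 | start in state i).
Boundary conditions: a_1 = 1, a_6 = 0.
For each transient state i, a_i = sum_j P(i->j) * a_j:
  a_2 = 1/8*a_1 + 5/8*a_2 + 1/16*a_3 + 0*a_4 + 1/16*a_5 + 1/8*a_6
  a_3 = 1/4*a_1 + 1/16*a_2 + 1/16*a_3 + 7/16*a_4 + 1/16*a_5 + 1/8*a_6
  a_4 = 1/4*a_1 + 1/16*a_2 + 1/8*a_3 + 7/16*a_4 + 1/16*a_5 + 1/16*a_6
  a_5 = 1/8*a_1 + 0*a_2 + 1/2*a_3 + 3/16*a_4 + 1/8*a_5 + 1/16*a_6

Substituting a_1 = 1 and a_6 = 0, rearrange to (I - Q) a = r where r[i] = P(i -> 1):
  [3/8, -1/16, 0, -1/16] . (a_2, a_3, a_4, a_5) = 1/8
  [-1/16, 15/16, -7/16, -1/16] . (a_2, a_3, a_4, a_5) = 1/4
  [-1/16, -1/8, 9/16, -1/16] . (a_2, a_3, a_4, a_5) = 1/4
  [0, -1/2, -3/16, 7/8] . (a_2, a_3, a_4, a_5) = 1/8

Solving yields:
  a_2 = 4916/8687
  a_3 = 864/1241
  a_4 = 54/73
  a_5 = 6074/8687

Starting state is 5, so the absorption probability is a_5 = 6074/8687.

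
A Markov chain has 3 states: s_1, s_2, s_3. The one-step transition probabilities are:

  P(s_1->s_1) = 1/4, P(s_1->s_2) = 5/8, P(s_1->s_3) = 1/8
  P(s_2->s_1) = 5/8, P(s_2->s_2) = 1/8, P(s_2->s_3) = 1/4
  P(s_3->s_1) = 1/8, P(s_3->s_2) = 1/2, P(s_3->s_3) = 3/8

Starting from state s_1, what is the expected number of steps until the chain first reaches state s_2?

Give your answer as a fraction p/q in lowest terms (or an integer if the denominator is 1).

Answer: 48/29

Derivation:
Let h_i = expected steps to first reach s_2 from state i.
Boundary: h_s_2 = 0.
First-step equations for the other states:
  h_s_1 = 1 + 1/4*h_s_1 + 5/8*h_s_2 + 1/8*h_s_3
  h_s_3 = 1 + 1/8*h_s_1 + 1/2*h_s_2 + 3/8*h_s_3

Substituting h_s_2 = 0 and rearranging gives the linear system (I - Q) h = 1:
  [3/4, -1/8] . (h_s_1, h_s_3) = 1
  [-1/8, 5/8] . (h_s_1, h_s_3) = 1

Solving yields:
  h_s_1 = 48/29
  h_s_3 = 56/29

Starting state is s_1, so the expected hitting time is h_s_1 = 48/29.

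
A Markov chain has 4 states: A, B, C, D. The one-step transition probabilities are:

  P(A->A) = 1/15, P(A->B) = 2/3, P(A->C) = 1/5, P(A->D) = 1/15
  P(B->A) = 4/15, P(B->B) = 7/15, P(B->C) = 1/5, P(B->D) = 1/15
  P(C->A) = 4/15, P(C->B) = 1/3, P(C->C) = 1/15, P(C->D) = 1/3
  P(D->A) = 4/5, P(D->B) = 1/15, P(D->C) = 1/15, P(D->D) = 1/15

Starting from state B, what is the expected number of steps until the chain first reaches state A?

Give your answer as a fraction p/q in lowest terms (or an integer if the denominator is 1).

Let h_i = expected steps to first reach A from state i.
Boundary: h_A = 0.
First-step equations for the other states:
  h_B = 1 + 4/15*h_A + 7/15*h_B + 1/5*h_C + 1/15*h_D
  h_C = 1 + 4/15*h_A + 1/3*h_B + 1/15*h_C + 1/3*h_D
  h_D = 1 + 4/5*h_A + 1/15*h_B + 1/15*h_C + 1/15*h_D

Substituting h_A = 0 and rearranging gives the linear system (I - Q) h = 1:
  [8/15, -1/5, -1/15] . (h_B, h_C, h_D) = 1
  [-1/3, 14/15, -1/3] . (h_B, h_C, h_D) = 1
  [-1/15, -1/15, 14/15] . (h_B, h_C, h_D) = 1

Solving yields:
  h_B = 1315/428
  h_C = 1155/428
  h_D = 635/428

Starting state is B, so the expected hitting time is h_B = 1315/428.

Answer: 1315/428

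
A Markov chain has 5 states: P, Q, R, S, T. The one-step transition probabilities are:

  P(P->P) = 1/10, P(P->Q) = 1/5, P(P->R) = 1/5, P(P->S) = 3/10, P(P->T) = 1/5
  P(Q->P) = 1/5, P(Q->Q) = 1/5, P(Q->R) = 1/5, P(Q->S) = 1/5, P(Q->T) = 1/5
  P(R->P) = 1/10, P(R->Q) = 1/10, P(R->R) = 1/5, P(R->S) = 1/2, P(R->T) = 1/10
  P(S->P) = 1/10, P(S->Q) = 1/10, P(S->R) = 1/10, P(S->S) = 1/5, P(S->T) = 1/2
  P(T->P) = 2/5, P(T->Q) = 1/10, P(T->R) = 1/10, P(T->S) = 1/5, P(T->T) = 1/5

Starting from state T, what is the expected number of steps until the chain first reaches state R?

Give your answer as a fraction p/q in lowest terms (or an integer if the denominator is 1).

Answer: 1217/167

Derivation:
Let h_i = expected steps to first reach R from state i.
Boundary: h_R = 0.
First-step equations for the other states:
  h_P = 1 + 1/10*h_P + 1/5*h_Q + 1/5*h_R + 3/10*h_S + 1/5*h_T
  h_Q = 1 + 1/5*h_P + 1/5*h_Q + 1/5*h_R + 1/5*h_S + 1/5*h_T
  h_S = 1 + 1/10*h_P + 1/10*h_Q + 1/10*h_R + 1/5*h_S + 1/2*h_T
  h_T = 1 + 2/5*h_P + 1/10*h_Q + 1/10*h_R + 1/5*h_S + 1/5*h_T

Substituting h_R = 0 and rearranging gives the linear system (I - Q) h = 1:
  [9/10, -1/5, -3/10, -1/5] . (h_P, h_Q, h_S, h_T) = 1
  [-1/5, 4/5, -1/5, -1/5] . (h_P, h_Q, h_S, h_T) = 1
  [-1/10, -1/10, 4/5, -1/2] . (h_P, h_Q, h_S, h_T) = 1
  [-2/5, -1/10, -1/5, 4/5] . (h_P, h_Q, h_S, h_T) = 1

Solving yields:
  h_P = 1117/167
  h_Q = 1104/167
  h_S = 1247/167
  h_T = 1217/167

Starting state is T, so the expected hitting time is h_T = 1217/167.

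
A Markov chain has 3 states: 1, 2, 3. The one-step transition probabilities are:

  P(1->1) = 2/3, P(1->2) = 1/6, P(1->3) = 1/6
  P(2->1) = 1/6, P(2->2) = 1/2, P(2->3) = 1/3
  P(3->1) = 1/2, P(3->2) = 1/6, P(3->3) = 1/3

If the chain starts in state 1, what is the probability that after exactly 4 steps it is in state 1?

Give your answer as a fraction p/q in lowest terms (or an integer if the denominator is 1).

Computing P^4 by repeated multiplication:
P^1 =
  1: [2/3, 1/6, 1/6]
  2: [1/6, 1/2, 1/3]
  3: [1/2, 1/6, 1/3]
P^2 =
  1: [5/9, 2/9, 2/9]
  2: [13/36, 1/3, 11/36]
  3: [19/36, 2/9, 1/4]
P^3 =
  1: [14/27, 13/54, 13/54]
  2: [97/216, 5/18, 59/216]
  3: [37/72, 13/54, 53/216]
P^4 =
  1: [41/81, 20/81, 20/81]
  2: [625/1296, 7/27, 335/1296]
  3: [655/1296, 20/81, 107/432]

(P^4)[1 -> 1] = 41/81

Answer: 41/81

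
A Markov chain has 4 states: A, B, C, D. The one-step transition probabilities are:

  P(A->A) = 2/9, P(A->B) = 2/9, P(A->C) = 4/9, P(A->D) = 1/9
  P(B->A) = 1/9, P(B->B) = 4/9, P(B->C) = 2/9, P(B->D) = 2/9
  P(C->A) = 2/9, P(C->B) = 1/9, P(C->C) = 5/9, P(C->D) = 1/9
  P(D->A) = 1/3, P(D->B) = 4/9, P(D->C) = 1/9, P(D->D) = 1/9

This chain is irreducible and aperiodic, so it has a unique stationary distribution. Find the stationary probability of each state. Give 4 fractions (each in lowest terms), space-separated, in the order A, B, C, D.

The stationary distribution satisfies pi = pi * P, i.e.:
  pi_A = 2/9*pi_A + 1/9*pi_B + 2/9*pi_C + 1/3*pi_D
  pi_B = 2/9*pi_A + 4/9*pi_B + 1/9*pi_C + 4/9*pi_D
  pi_C = 4/9*pi_A + 2/9*pi_B + 5/9*pi_C + 1/9*pi_D
  pi_D = 1/9*pi_A + 2/9*pi_B + 1/9*pi_C + 1/9*pi_D
with normalization: pi_A + pi_B + pi_C + pi_D = 1.

Using the first 3 balance equations plus normalization, the linear system A*pi = b is:
  [-7/9, 1/9, 2/9, 1/3] . pi = 0
  [2/9, -5/9, 1/9, 4/9] . pi = 0
  [4/9, 2/9, -4/9, 1/9] . pi = 0
  [1, 1, 1, 1] . pi = 1

Solving yields:
  pi_A = 97/467
  pi_B = 127/467
  pi_C = 177/467
  pi_D = 66/467

Verification (pi * P):
  97/467*2/9 + 127/467*1/9 + 177/467*2/9 + 66/467*1/3 = 97/467 = pi_A  (ok)
  97/467*2/9 + 127/467*4/9 + 177/467*1/9 + 66/467*4/9 = 127/467 = pi_B  (ok)
  97/467*4/9 + 127/467*2/9 + 177/467*5/9 + 66/467*1/9 = 177/467 = pi_C  (ok)
  97/467*1/9 + 127/467*2/9 + 177/467*1/9 + 66/467*1/9 = 66/467 = pi_D  (ok)

Answer: 97/467 127/467 177/467 66/467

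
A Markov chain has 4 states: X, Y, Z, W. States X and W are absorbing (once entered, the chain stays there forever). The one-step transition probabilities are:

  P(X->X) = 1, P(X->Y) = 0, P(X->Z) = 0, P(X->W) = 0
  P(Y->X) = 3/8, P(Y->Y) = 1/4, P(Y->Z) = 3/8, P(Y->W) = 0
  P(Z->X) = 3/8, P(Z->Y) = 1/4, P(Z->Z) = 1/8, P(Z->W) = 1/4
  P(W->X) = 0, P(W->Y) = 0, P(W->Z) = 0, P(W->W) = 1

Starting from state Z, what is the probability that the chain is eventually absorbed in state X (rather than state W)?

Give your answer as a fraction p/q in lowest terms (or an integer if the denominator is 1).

Let a_i = P(absorbed in X | start in state i).
Boundary conditions: a_X = 1, a_W = 0.
For each transient state i, a_i = sum_j P(i->j) * a_j:
  a_Y = 3/8*a_X + 1/4*a_Y + 3/8*a_Z + 0*a_W
  a_Z = 3/8*a_X + 1/4*a_Y + 1/8*a_Z + 1/4*a_W

Substituting a_X = 1 and a_W = 0, rearrange to (I - Q) a = r where r[i] = P(i -> X):
  [3/4, -3/8] . (a_Y, a_Z) = 3/8
  [-1/4, 7/8] . (a_Y, a_Z) = 3/8

Solving yields:
  a_Y = 5/6
  a_Z = 2/3

Starting state is Z, so the absorption probability is a_Z = 2/3.

Answer: 2/3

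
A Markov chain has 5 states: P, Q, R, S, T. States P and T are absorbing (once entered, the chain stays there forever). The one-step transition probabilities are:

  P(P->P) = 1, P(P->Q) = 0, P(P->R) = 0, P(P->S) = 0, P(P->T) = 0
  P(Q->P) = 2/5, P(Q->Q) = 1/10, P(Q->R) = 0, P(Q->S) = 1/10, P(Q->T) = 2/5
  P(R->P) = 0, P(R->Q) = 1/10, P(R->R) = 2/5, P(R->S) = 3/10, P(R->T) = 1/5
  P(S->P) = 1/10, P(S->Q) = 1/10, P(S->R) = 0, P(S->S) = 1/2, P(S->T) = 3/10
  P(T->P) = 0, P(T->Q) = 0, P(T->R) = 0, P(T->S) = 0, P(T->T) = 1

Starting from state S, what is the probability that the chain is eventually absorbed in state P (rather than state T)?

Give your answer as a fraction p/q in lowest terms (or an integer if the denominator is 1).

Answer: 13/44

Derivation:
Let a_i = P(absorbed in P | start in state i).
Boundary conditions: a_P = 1, a_T = 0.
For each transient state i, a_i = sum_j P(i->j) * a_j:
  a_Q = 2/5*a_P + 1/10*a_Q + 0*a_R + 1/10*a_S + 2/5*a_T
  a_R = 0*a_P + 1/10*a_Q + 2/5*a_R + 3/10*a_S + 1/5*a_T
  a_S = 1/10*a_P + 1/10*a_Q + 0*a_R + 1/2*a_S + 3/10*a_T

Substituting a_P = 1 and a_T = 0, rearrange to (I - Q) a = r where r[i] = P(i -> P):
  [9/10, 0, -1/10] . (a_Q, a_R, a_S) = 2/5
  [-1/10, 3/5, -3/10] . (a_Q, a_R, a_S) = 0
  [-1/10, 0, 1/2] . (a_Q, a_R, a_S) = 1/10

Solving yields:
  a_Q = 21/44
  a_R = 5/22
  a_S = 13/44

Starting state is S, so the absorption probability is a_S = 13/44.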